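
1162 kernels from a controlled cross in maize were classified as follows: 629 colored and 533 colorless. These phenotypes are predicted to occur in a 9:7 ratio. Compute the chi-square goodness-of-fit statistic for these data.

2.121

Expected counts for N = 1162 under a 9:7 ratio (total parts = 16):
  colored: 1162 × 9/16 = 653.625
  colorless: 1162 × 7/16 = 508.375
χ² = Σ (O − E)² / E
  colored: (629 − 653.625)² / 653.625 = 0.9277
  colorless: (533 − 508.375)² / 508.375 = 1.1928
χ² = 0.9277 + 1.1928 = 2.1205 ≈ 2.121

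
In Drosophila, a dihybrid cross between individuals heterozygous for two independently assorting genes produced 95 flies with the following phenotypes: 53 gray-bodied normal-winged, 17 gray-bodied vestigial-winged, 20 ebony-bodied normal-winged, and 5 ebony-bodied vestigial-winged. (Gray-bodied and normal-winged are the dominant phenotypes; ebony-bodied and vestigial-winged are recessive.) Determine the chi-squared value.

0.457

A dihybrid F₂ with independent assortment and complete dominance at both loci gives a 9:3:3:1 phenotypic ratio.
The 9:3:3:1 ratio has 16 parts, so with N = 95 the expected counts are:
  gray-bodied normal-winged: 95 × 9/16 = 53.4375
  gray-bodied vestigial-winged: 95 × 3/16 = 17.8125
  ebony-bodied normal-winged: 95 × 3/16 = 17.8125
  ebony-bodied vestigial-winged: 95 × 1/16 = 5.9375
χ² = Σ (O − E)² / E
  gray-bodied normal-winged: (53 − 53.4375)² / 53.4375 = 0.0036
  gray-bodied vestigial-winged: (17 − 17.8125)² / 17.8125 = 0.0371
  ebony-bodied normal-winged: (20 − 17.8125)² / 17.8125 = 0.2686
  ebony-bodied vestigial-winged: (5 − 5.9375)² / 5.9375 = 0.1480
χ² = 0.0036 + 0.0371 + 0.2686 + 0.1480 = 0.4573 ≈ 0.457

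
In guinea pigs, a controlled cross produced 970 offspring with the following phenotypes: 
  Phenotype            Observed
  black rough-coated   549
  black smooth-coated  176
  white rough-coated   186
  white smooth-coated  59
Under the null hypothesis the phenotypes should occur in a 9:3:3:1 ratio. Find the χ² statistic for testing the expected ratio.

0.348

Under the 9:3:3:1 hypothesis (Σ ratio = 16, N = 970):
  black rough-coated: 970 × 9/16 = 545.625
  black smooth-coated: 970 × 3/16 = 181.875
  white rough-coated: 970 × 3/16 = 181.875
  white smooth-coated: 970 × 1/16 = 60.625
χ² = Σ (O − E)² / E
  black rough-coated: (549 − 545.625)² / 545.625 = 0.0209
  black smooth-coated: (176 − 181.875)² / 181.875 = 0.1898
  white rough-coated: (186 − 181.875)² / 181.875 = 0.0936
  white smooth-coated: (59 − 60.625)² / 60.625 = 0.0436
χ² = 0.0209 + 0.1898 + 0.0936 + 0.0436 = 0.3479 ≈ 0.348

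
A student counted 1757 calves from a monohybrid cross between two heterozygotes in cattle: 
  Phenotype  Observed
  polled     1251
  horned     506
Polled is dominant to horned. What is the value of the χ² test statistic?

For a monohybrid cross between heterozygotes with complete dominance, the expected phenotypic ratio is 3:1.
The 3:1 ratio has 4 parts, so with N = 1757 the expected counts are:
  polled: 1757 × 3/4 = 1317.75
  horned: 1757 × 1/4 = 439.25
χ² = Σ (O − E)² / E
  polled: (1251 − 1317.75)² / 1317.75 = 3.3812
  horned: (506 − 439.25)² / 439.25 = 10.1436
χ² = 3.3812 + 10.1436 = 13.5248 ≈ 13.525

13.525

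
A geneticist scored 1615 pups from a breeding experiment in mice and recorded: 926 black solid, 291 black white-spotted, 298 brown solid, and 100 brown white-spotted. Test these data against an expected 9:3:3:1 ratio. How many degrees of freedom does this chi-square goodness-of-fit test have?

A goodness-of-fit test with 4 phenotype classes has df = 4 − 1 = 3.

3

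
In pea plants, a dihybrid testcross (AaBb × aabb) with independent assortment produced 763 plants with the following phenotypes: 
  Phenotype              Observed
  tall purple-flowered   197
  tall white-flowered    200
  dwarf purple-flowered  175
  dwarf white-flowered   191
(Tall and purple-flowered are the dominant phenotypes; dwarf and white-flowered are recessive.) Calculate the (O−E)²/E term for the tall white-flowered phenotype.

A dihybrid testcross with independent assortment gives a 1:1:1:1 ratio.
Under the 1:1:1:1 hypothesis (Σ ratio = 4, N = 763):
  tall purple-flowered: 763 × 1/4 = 190.75
  tall white-flowered: 763 × 1/4 = 190.75
  dwarf purple-flowered: 763 × 1/4 = 190.75
  dwarf white-flowered: 763 × 1/4 = 190.75
Contribution of tall white-flowered: (200 − 190.75)² / 190.75 = 0.4486

0.449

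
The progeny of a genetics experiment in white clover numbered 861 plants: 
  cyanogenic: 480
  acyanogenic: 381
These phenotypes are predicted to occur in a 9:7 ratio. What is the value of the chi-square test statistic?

Total ratio parts = 16. Expected numbers out of 861:
  cyanogenic: 861 × 9/16 = 484.3125
  acyanogenic: 861 × 7/16 = 376.6875
χ² = Σ (O − E)² / E
  cyanogenic: (480 − 484.3125)² / 484.3125 = 0.0384
  acyanogenic: (381 − 376.6875)² / 376.6875 = 0.0494
χ² = 0.0384 + 0.0494 = 0.0878 ≈ 0.088

0.088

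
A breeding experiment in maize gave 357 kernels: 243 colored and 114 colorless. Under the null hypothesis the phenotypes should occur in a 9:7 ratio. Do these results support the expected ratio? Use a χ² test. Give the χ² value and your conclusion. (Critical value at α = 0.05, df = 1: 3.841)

20.258; not consistent

Expected counts for N = 357 under a 9:7 ratio (total parts = 16):
  colored: 357 × 9/16 = 200.8125
  colorless: 357 × 7/16 = 156.1875
χ² = Σ (O − E)² / E
  colored: (243 − 200.8125)² / 200.8125 = 8.8629
  colorless: (114 − 156.1875)² / 156.1875 = 11.3952
χ² = 8.8629 + 11.3952 = 20.2581 ≈ 20.258
Degrees of freedom = 2 − 1 = 1; critical value at α = 0.05 is 3.841.
Since 20.258 > 3.841, we reject the null hypothesis — the data do not fit the 9:7 ratio.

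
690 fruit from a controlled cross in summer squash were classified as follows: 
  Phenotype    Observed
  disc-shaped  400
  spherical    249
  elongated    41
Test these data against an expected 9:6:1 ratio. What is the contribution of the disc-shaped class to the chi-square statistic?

0.363

Total ratio parts = 16. Expected numbers out of 690:
  disc-shaped: 690 × 9/16 = 388.125
  spherical: 690 × 6/16 = 258.75
  elongated: 690 × 1/16 = 43.125
Contribution of disc-shaped: (400 − 388.125)² / 388.125 = 0.3633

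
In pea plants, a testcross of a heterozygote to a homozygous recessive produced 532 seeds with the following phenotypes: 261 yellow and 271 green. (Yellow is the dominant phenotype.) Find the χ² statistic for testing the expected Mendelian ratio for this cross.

0.188

A testcross of a heterozygote (Aa × aa) gives a 1:1 phenotypic ratio.
Under the 1:1 hypothesis (Σ ratio = 2, N = 532):
  yellow: 532 × 1/2 = 266
  green: 532 × 1/2 = 266
χ² = Σ (O − E)² / E
  yellow: (261 − 266)² / 266 = 0.0940
  green: (271 − 266)² / 266 = 0.0940
χ² = 0.0940 + 0.0940 = 0.188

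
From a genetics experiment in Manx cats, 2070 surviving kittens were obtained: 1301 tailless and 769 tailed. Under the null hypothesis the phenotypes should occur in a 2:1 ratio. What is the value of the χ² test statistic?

Under the 2:1 hypothesis (Σ ratio = 3, N = 2070):
  tailless: 2070 × 2/3 = 1380
  tailed: 2070 × 1/3 = 690
χ² = Σ (O − E)² / E
  tailless: (1301 − 1380)² / 1380 = 4.5225
  tailed: (769 − 690)² / 690 = 9.0449
χ² = 4.5225 + 9.0449 = 13.5674 ≈ 13.567

13.567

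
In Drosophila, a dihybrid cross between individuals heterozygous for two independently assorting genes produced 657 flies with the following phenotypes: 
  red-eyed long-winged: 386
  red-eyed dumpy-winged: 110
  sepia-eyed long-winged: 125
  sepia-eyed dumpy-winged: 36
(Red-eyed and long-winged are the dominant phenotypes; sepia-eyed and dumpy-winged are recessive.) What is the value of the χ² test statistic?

2.794

A dihybrid F₂ with independent assortment and complete dominance at both loci gives a 9:3:3:1 phenotypic ratio.
The 9:3:3:1 ratio has 16 parts, so with N = 657 the expected counts are:
  red-eyed long-winged: 657 × 9/16 = 369.5625
  red-eyed dumpy-winged: 657 × 3/16 = 123.1875
  sepia-eyed long-winged: 657 × 3/16 = 123.1875
  sepia-eyed dumpy-winged: 657 × 1/16 = 41.0625
χ² = Σ (O − E)² / E
  red-eyed long-winged: (386 − 369.5625)² / 369.5625 = 0.7311
  red-eyed dumpy-winged: (110 − 123.1875)² / 123.1875 = 1.4118
  sepia-eyed long-winged: (125 − 123.1875)² / 123.1875 = 0.0267
  sepia-eyed dumpy-winged: (36 − 41.0625)² / 41.0625 = 0.6241
χ² = 0.7311 + 1.4118 + 0.0267 + 0.6241 = 2.7937 ≈ 2.794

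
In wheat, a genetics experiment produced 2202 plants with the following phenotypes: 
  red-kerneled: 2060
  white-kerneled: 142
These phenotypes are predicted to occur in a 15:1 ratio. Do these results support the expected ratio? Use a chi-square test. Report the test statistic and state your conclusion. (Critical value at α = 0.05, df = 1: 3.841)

Expected counts for N = 2202 under a 15:1 ratio (total parts = 16):
  red-kerneled: 2202 × 15/16 = 2064.375
  white-kerneled: 2202 × 1/16 = 137.625
χ² = Σ (O − E)² / E
  red-kerneled: (2060 − 2064.375)² / 2064.375 = 0.0093
  white-kerneled: (142 − 137.625)² / 137.625 = 0.1391
χ² = 0.0093 + 0.1391 = 0.1484 ≈ 0.148
Degrees of freedom = 2 − 1 = 1; critical value at α = 0.05 is 3.841.
Since 0.148 < 3.841, we fail to reject the null hypothesis — the data are consistent with the 15:1 ratio.

0.148; consistent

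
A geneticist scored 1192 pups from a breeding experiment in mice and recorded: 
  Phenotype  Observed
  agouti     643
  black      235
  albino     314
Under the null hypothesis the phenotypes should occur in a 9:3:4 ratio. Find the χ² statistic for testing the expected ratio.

The 9:3:4 ratio has 16 parts, so with N = 1192 the expected counts are:
  agouti: 1192 × 9/16 = 670.5
  black: 1192 × 3/16 = 223.5
  albino: 1192 × 4/16 = 298
χ² = Σ (O − E)² / E
  agouti: (643 − 670.5)² / 670.5 = 1.1279
  black: (235 − 223.5)² / 223.5 = 0.5917
  albino: (314 − 298)² / 298 = 0.8591
χ² = 1.1279 + 0.5917 + 0.8591 = 2.5787 ≈ 2.579

2.579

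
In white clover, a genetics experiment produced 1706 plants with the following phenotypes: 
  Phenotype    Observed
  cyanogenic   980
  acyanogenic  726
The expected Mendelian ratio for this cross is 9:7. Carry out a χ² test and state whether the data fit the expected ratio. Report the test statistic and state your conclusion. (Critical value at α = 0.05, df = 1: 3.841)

0.989; consistent

Expected counts for N = 1706 under a 9:7 ratio (total parts = 16):
  cyanogenic: 1706 × 9/16 = 959.625
  acyanogenic: 1706 × 7/16 = 746.375
χ² = Σ (O − E)² / E
  cyanogenic: (980 − 959.625)² / 959.625 = 0.4326
  acyanogenic: (726 − 746.375)² / 746.375 = 0.5562
χ² = 0.4326 + 0.5562 = 0.9888 ≈ 0.989
Degrees of freedom = 2 − 1 = 1; critical value at α = 0.05 is 3.841.
Since 0.989 < 3.841, we fail to reject the null hypothesis — the data are consistent with the 9:7 ratio.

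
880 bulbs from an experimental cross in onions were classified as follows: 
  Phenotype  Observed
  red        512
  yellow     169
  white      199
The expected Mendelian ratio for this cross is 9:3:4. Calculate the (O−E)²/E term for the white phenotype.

2.005

Expected counts for N = 880 under a 9:3:4 ratio (total parts = 16):
  red: 880 × 9/16 = 495
  yellow: 880 × 3/16 = 165
  white: 880 × 4/16 = 220
Contribution of white: (199 − 220)² / 220 = 2.0045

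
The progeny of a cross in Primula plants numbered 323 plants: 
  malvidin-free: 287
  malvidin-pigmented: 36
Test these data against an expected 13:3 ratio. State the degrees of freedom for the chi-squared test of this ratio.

1

A goodness-of-fit test with 2 phenotype classes has df = 2 − 1 = 1.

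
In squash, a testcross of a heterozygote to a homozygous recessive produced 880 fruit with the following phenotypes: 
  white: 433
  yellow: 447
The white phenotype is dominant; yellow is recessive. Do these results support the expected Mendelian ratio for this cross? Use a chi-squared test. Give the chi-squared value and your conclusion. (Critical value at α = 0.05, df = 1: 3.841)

0.223; consistent

A testcross of a heterozygote (Aa × aa) gives a 1:1 phenotypic ratio.
Total ratio parts = 2. Expected numbers out of 880:
  white: 880 × 1/2 = 440
  yellow: 880 × 1/2 = 440
χ² = Σ (O − E)² / E
  white: (433 − 440)² / 440 = 0.1114
  yellow: (447 − 440)² / 440 = 0.1114
χ² = 0.1114 + 0.1114 = 0.2228 ≈ 0.223
Degrees of freedom = 2 − 1 = 1; critical value at α = 0.05 is 3.841.
Since 0.223 < 3.841, we fail to reject the null hypothesis — the data are consistent with the 1:1 ratio.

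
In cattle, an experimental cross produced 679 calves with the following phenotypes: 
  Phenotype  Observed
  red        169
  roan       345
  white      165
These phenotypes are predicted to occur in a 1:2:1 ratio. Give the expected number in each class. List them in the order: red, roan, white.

169.75, 339.5, 169.75

Expected counts for N = 679 under a 1:2:1 ratio (total parts = 4):
  red: 679 × 1/4 = 169.75
  roan: 679 × 2/4 = 339.5
  white: 679 × 1/4 = 169.75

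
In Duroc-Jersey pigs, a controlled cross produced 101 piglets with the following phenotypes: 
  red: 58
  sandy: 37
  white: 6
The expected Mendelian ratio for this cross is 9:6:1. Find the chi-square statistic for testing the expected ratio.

Expected counts for N = 101 under a 9:6:1 ratio (total parts = 16):
  red: 101 × 9/16 = 56.8125
  sandy: 101 × 6/16 = 37.875
  white: 101 × 1/16 = 6.3125
χ² = Σ (O − E)² / E
  red: (58 − 56.8125)² / 56.8125 = 0.0248
  sandy: (37 − 37.875)² / 37.875 = 0.0202
  white: (6 − 6.3125)² / 6.3125 = 0.0155
χ² = 0.0248 + 0.0202 + 0.0155 = 0.0605 ≈ 0.061

0.061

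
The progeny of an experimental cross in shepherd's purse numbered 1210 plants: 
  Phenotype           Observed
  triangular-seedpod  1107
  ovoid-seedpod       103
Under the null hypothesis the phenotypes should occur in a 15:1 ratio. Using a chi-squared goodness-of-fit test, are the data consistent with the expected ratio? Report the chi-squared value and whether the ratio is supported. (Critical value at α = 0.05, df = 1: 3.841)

Under the 15:1 hypothesis (Σ ratio = 16, N = 1210):
  triangular-seedpod: 1210 × 15/16 = 1134.375
  ovoid-seedpod: 1210 × 1/16 = 75.625
χ² = Σ (O − E)² / E
  triangular-seedpod: (1107 − 1134.375)² / 1134.375 = 0.6606
  ovoid-seedpod: (103 − 75.625)² / 75.625 = 9.9093
χ² = 0.6606 + 9.9093 = 10.5699 ≈ 10.570
Degrees of freedom = 2 − 1 = 1; critical value at α = 0.05 is 3.841.
Since 10.570 > 3.841, we reject the null hypothesis — the data do not fit the 15:1 ratio.

10.570; not consistent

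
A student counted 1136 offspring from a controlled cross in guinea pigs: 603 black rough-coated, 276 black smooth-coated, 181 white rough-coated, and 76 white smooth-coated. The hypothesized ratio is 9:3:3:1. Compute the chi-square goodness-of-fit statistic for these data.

The 9:3:3:1 ratio has 16 parts, so with N = 1136 the expected counts are:
  black rough-coated: 1136 × 9/16 = 639
  black smooth-coated: 1136 × 3/16 = 213
  white rough-coated: 1136 × 3/16 = 213
  white smooth-coated: 1136 × 1/16 = 71
χ² = Σ (O − E)² / E
  black rough-coated: (603 − 639)² / 639 = 2.0282
  black smooth-coated: (276 − 213)² / 213 = 18.6338
  white rough-coated: (181 − 213)² / 213 = 4.8075
  white smooth-coated: (76 − 71)² / 71 = 0.3521
χ² = 2.0282 + 18.6338 + 4.8075 + 0.3521 = 25.8216 ≈ 25.822

25.822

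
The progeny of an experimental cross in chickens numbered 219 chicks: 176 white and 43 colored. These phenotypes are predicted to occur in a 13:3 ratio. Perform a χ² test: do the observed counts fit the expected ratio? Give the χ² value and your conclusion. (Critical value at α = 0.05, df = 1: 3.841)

Total ratio parts = 16. Expected numbers out of 219:
  white: 219 × 13/16 = 177.9375
  colored: 219 × 3/16 = 41.0625
χ² = Σ (O − E)² / E
  white: (176 − 177.9375)² / 177.9375 = 0.0211
  colored: (43 − 41.0625)² / 41.0625 = 0.0914
χ² = 0.0211 + 0.0914 = 0.1125 ≈ 0.113
Degrees of freedom = 2 − 1 = 1; critical value at α = 0.05 is 3.841.
Since 0.113 < 3.841, we fail to reject the null hypothesis — the data are consistent with the 13:3 ratio.

0.113; consistent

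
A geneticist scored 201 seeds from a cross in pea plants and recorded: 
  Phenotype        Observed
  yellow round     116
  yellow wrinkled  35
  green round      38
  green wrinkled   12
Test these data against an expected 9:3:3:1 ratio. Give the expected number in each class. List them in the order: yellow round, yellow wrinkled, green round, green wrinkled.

Total ratio parts = 16. Expected numbers out of 201:
  yellow round: 201 × 9/16 = 113.0625
  yellow wrinkled: 201 × 3/16 = 37.6875
  green round: 201 × 3/16 = 37.6875
  green wrinkled: 201 × 1/16 = 12.5625

113.0625, 37.6875, 37.6875, 12.5625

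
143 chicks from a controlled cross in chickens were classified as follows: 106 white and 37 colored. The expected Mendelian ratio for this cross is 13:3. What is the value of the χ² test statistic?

Under the 13:3 hypothesis (Σ ratio = 16, N = 143):
  white: 143 × 13/16 = 116.1875
  colored: 143 × 3/16 = 26.8125
χ² = Σ (O − E)² / E
  white: (106 − 116.1875)² / 116.1875 = 0.8933
  colored: (37 − 26.8125)² / 26.8125 = 3.8708
χ² = 0.8933 + 3.8708 = 4.7641 ≈ 4.764

4.764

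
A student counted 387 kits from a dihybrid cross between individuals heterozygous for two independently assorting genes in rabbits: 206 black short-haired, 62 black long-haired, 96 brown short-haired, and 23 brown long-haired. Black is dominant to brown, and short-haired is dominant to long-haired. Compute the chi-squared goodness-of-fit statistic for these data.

9.794

A dihybrid F₂ with independent assortment and complete dominance at both loci gives a 9:3:3:1 phenotypic ratio.
The 9:3:3:1 ratio has 16 parts, so with N = 387 the expected counts are:
  black short-haired: 387 × 9/16 = 217.6875
  black long-haired: 387 × 3/16 = 72.5625
  brown short-haired: 387 × 3/16 = 72.5625
  brown long-haired: 387 × 1/16 = 24.1875
χ² = Σ (O − E)² / E
  black short-haired: (206 − 217.6875)² / 217.6875 = 0.6275
  black long-haired: (62 − 72.5625)² / 72.5625 = 1.5375
  brown short-haired: (96 − 72.5625)² / 72.5625 = 7.5703
  brown long-haired: (23 − 24.1875)² / 24.1875 = 0.0583
χ² = 0.6275 + 1.5375 + 7.5703 + 0.0583 = 9.7936 ≈ 9.794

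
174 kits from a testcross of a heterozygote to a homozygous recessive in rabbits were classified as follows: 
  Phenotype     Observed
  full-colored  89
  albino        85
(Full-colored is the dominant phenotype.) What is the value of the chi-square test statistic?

A testcross of a heterozygote (Aa × aa) gives a 1:1 phenotypic ratio.
Total ratio parts = 2. Expected numbers out of 174:
  full-colored: 174 × 1/2 = 87
  albino: 174 × 1/2 = 87
χ² = Σ (O − E)² / E
  full-colored: (89 − 87)² / 87 = 0.0460
  albino: (85 − 87)² / 87 = 0.0460
χ² = 0.0460 + 0.0460 = 0.092

0.092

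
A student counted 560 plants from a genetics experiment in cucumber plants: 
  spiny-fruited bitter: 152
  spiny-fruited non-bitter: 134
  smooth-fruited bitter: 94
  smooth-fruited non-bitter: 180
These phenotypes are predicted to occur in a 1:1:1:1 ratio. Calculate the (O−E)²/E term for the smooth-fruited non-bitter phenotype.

The 1:1:1:1 ratio has 4 parts, so with N = 560 the expected counts are:
  spiny-fruited bitter: 560 × 1/4 = 140
  spiny-fruited non-bitter: 560 × 1/4 = 140
  smooth-fruited bitter: 560 × 1/4 = 140
  smooth-fruited non-bitter: 560 × 1/4 = 140
Contribution of smooth-fruited non-bitter: (180 − 140)² / 140 = 11.4286

11.429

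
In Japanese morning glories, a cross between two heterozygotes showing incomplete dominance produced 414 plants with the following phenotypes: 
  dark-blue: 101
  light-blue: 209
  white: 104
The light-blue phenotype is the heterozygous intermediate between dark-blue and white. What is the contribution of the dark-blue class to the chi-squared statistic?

With incomplete dominance, a heterozygote × heterozygote cross gives a 1:2:1 phenotypic ratio.
Expected counts for N = 414 under a 1:2:1 ratio (total parts = 4):
  dark-blue: 414 × 1/4 = 103.5
  light-blue: 414 × 2/4 = 207
  white: 414 × 1/4 = 103.5
Contribution of dark-blue: (101 − 103.5)² / 103.5 = 0.0604

0.060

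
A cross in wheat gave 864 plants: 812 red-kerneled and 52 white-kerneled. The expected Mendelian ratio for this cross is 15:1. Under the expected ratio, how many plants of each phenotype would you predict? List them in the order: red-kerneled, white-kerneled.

The 15:1 ratio has 16 parts, so with N = 864 the expected counts are:
  red-kerneled: 864 × 15/16 = 810
  white-kerneled: 864 × 1/16 = 54

810, 54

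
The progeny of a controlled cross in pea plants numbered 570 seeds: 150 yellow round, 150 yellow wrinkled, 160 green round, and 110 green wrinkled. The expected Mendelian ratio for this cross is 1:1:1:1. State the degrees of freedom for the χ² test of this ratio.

3

A goodness-of-fit test with 4 phenotype classes has df = 4 − 1 = 3.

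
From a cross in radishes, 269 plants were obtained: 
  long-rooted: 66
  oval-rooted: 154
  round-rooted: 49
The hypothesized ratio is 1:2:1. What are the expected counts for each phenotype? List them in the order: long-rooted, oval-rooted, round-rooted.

The 1:2:1 ratio has 4 parts, so with N = 269 the expected counts are:
  long-rooted: 269 × 1/4 = 67.25
  oval-rooted: 269 × 2/4 = 134.5
  round-rooted: 269 × 1/4 = 67.25

67.25, 134.5, 67.25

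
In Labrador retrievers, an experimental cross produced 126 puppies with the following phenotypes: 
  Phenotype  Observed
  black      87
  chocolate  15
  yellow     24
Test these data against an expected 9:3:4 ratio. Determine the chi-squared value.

Under the 9:3:4 hypothesis (Σ ratio = 16, N = 126):
  black: 126 × 9/16 = 70.875
  chocolate: 126 × 3/16 = 23.625
  yellow: 126 × 4/16 = 31.5
χ² = Σ (O − E)² / E
  black: (87 − 70.875)² / 70.875 = 3.6687
  chocolate: (15 − 23.625)² / 23.625 = 3.1488
  yellow: (24 − 31.5)² / 31.5 = 1.7857
χ² = 3.6687 + 3.1488 + 1.7857 = 8.6032 ≈ 8.603

8.603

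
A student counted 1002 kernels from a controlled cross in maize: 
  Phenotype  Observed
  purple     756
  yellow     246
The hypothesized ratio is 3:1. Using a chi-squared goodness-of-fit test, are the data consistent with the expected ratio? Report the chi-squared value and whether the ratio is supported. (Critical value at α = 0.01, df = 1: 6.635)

The 3:1 ratio has 4 parts, so with N = 1002 the expected counts are:
  purple: 1002 × 3/4 = 751.5
  yellow: 1002 × 1/4 = 250.5
χ² = Σ (O − E)² / E
  purple: (756 − 751.5)² / 751.5 = 0.0269
  yellow: (246 − 250.5)² / 250.5 = 0.0808
χ² = 0.0269 + 0.0808 = 0.1077 ≈ 0.108
Degrees of freedom = 2 − 1 = 1; critical value at α = 0.01 is 6.635.
Since 0.108 < 6.635, we fail to reject the null hypothesis — the data are consistent with the 3:1 ratio.

0.108; consistent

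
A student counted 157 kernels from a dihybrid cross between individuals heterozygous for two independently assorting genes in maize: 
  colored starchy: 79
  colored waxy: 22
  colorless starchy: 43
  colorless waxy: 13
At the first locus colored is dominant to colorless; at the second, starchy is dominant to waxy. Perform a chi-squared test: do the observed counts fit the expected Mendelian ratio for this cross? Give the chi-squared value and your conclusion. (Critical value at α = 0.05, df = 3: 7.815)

10.145; not consistent

A dihybrid F₂ with independent assortment and complete dominance at both loci gives a 9:3:3:1 phenotypic ratio.
Under the 9:3:3:1 hypothesis (Σ ratio = 16, N = 157):
  colored starchy: 157 × 9/16 = 88.3125
  colored waxy: 157 × 3/16 = 29.4375
  colorless starchy: 157 × 3/16 = 29.4375
  colorless waxy: 157 × 1/16 = 9.8125
χ² = Σ (O − E)² / E
  colored starchy: (79 − 88.3125)² / 88.3125 = 0.9820
  colored waxy: (22 − 29.4375)² / 29.4375 = 1.8791
  colorless starchy: (43 − 29.4375)² / 29.4375 = 6.2485
  colorless waxy: (13 − 9.8125)² / 9.8125 = 1.0354
χ² = 0.9820 + 1.8791 + 6.2485 + 1.0354 = 10.145
Degrees of freedom = 4 − 1 = 3; critical value at α = 0.05 is 7.815.
Since 10.145 > 7.815, we reject the null hypothesis — the data do not fit the 9:3:3:1 ratio.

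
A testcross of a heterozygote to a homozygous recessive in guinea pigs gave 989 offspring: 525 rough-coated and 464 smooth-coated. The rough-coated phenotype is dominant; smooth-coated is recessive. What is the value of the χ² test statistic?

A testcross of a heterozygote (Aa × aa) gives a 1:1 phenotypic ratio.
Expected counts for N = 989 under a 1:1 ratio (total parts = 2):
  rough-coated: 989 × 1/2 = 494.5
  smooth-coated: 989 × 1/2 = 494.5
χ² = Σ (O − E)² / E
  rough-coated: (525 − 494.5)² / 494.5 = 1.8812
  smooth-coated: (464 − 494.5)² / 494.5 = 1.8812
χ² = 1.8812 + 1.8812 = 3.7624 ≈ 3.762

3.762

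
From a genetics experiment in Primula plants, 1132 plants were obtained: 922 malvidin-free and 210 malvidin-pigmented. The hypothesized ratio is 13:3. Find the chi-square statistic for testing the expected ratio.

0.029

The 13:3 ratio has 16 parts, so with N = 1132 the expected counts are:
  malvidin-free: 1132 × 13/16 = 919.75
  malvidin-pigmented: 1132 × 3/16 = 212.25
χ² = Σ (O − E)² / E
  malvidin-free: (922 − 919.75)² / 919.75 = 0.0055
  malvidin-pigmented: (210 − 212.25)² / 212.25 = 0.0239
χ² = 0.0055 + 0.0239 = 0.0294 ≈ 0.029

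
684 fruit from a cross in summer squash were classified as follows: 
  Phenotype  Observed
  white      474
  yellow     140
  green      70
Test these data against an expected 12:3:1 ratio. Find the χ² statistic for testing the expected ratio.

21.411

Total ratio parts = 16. Expected numbers out of 684:
  white: 684 × 12/16 = 513
  yellow: 684 × 3/16 = 128.25
  green: 684 × 1/16 = 42.75
χ² = Σ (O − E)² / E
  white: (474 − 513)² / 513 = 2.9649
  yellow: (140 − 128.25)² / 128.25 = 1.0765
  green: (70 − 42.75)² / 42.75 = 17.3699
χ² = 2.9649 + 1.0765 + 17.3699 = 21.4113 ≈ 21.411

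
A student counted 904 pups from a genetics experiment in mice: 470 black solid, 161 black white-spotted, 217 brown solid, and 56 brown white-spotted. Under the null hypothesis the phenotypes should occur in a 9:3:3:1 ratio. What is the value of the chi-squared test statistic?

16.657

The 9:3:3:1 ratio has 16 parts, so with N = 904 the expected counts are:
  black solid: 904 × 9/16 = 508.5
  black white-spotted: 904 × 3/16 = 169.5
  brown solid: 904 × 3/16 = 169.5
  brown white-spotted: 904 × 1/16 = 56.5
χ² = Σ (O − E)² / E
  black solid: (470 − 508.5)² / 508.5 = 2.9149
  black white-spotted: (161 − 169.5)² / 169.5 = 0.4263
  brown solid: (217 − 169.5)² / 169.5 = 13.3112
  brown white-spotted: (56 − 56.5)² / 56.5 = 0.0044
χ² = 2.9149 + 0.4263 + 13.3112 + 0.0044 = 16.6568 ≈ 16.657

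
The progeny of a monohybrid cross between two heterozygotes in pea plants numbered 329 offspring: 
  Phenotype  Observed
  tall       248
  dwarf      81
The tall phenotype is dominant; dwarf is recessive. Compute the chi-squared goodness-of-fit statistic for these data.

For a monohybrid cross between heterozygotes with complete dominance, the expected phenotypic ratio is 3:1.
Total ratio parts = 4. Expected numbers out of 329:
  tall: 329 × 3/4 = 246.75
  dwarf: 329 × 1/4 = 82.25
χ² = Σ (O − E)² / E
  tall: (248 − 246.75)² / 246.75 = 0.0063
  dwarf: (81 − 82.25)² / 82.25 = 0.0190
χ² = 0.0063 + 0.0190 = 0.0253 ≈ 0.025

0.025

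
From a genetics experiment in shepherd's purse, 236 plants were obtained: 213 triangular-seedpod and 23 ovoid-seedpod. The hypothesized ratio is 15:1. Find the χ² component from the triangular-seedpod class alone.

Expected counts for N = 236 under a 15:1 ratio (total parts = 16):
  triangular-seedpod: 236 × 15/16 = 221.25
  ovoid-seedpod: 236 × 1/16 = 14.75
Contribution of triangular-seedpod: (213 − 221.25)² / 221.25 = 0.3076

0.308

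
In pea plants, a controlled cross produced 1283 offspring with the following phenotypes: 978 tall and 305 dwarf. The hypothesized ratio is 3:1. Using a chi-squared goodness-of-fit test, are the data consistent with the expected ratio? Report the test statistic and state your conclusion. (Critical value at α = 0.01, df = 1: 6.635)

1.031; consistent

Total ratio parts = 4. Expected numbers out of 1283:
  tall: 1283 × 3/4 = 962.25
  dwarf: 1283 × 1/4 = 320.75
χ² = Σ (O − E)² / E
  tall: (978 − 962.25)² / 962.25 = 0.2578
  dwarf: (305 − 320.75)² / 320.75 = 0.7734
χ² = 0.2578 + 0.7734 = 1.0312 ≈ 1.031
Degrees of freedom = 2 − 1 = 1; critical value at α = 0.01 is 6.635.
Since 1.031 < 6.635, we fail to reject the null hypothesis — the data are consistent with the 3:1 ratio.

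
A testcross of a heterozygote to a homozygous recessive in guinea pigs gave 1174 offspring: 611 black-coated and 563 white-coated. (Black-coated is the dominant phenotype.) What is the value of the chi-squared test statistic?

1.963

A testcross of a heterozygote (Aa × aa) gives a 1:1 phenotypic ratio.
The 1:1 ratio has 2 parts, so with N = 1174 the expected counts are:
  black-coated: 1174 × 1/2 = 587
  white-coated: 1174 × 1/2 = 587
χ² = Σ (O − E)² / E
  black-coated: (611 − 587)² / 587 = 0.9813
  white-coated: (563 − 587)² / 587 = 0.9813
χ² = 0.9813 + 0.9813 = 1.9626 ≈ 1.963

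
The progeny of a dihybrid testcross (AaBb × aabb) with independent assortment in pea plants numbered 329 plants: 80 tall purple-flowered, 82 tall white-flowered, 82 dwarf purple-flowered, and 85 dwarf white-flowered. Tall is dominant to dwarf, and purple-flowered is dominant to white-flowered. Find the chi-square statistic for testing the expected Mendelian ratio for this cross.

0.155

A dihybrid testcross with independent assortment gives a 1:1:1:1 ratio.
Expected counts for N = 329 under a 1:1:1:1 ratio (total parts = 4):
  tall purple-flowered: 329 × 1/4 = 82.25
  tall white-flowered: 329 × 1/4 = 82.25
  dwarf purple-flowered: 329 × 1/4 = 82.25
  dwarf white-flowered: 329 × 1/4 = 82.25
χ² = Σ (O − E)² / E
  tall purple-flowered: (80 − 82.25)² / 82.25 = 0.0616
  tall white-flowered: (82 − 82.25)² / 82.25 = 0.0008
  dwarf purple-flowered: (82 − 82.25)² / 82.25 = 0.0008
  dwarf white-flowered: (85 − 82.25)² / 82.25 = 0.0919
χ² = 0.0616 + 0.0008 + 0.0008 + 0.0919 = 0.1551 ≈ 0.155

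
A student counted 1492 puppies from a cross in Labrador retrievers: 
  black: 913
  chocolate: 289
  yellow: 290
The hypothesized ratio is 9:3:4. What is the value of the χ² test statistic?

25.256

Total ratio parts = 16. Expected numbers out of 1492:
  black: 1492 × 9/16 = 839.25
  chocolate: 1492 × 3/16 = 279.75
  yellow: 1492 × 4/16 = 373
χ² = Σ (O − E)² / E
  black: (913 − 839.25)² / 839.25 = 6.4809
  chocolate: (289 − 279.75)² / 279.75 = 0.3059
  yellow: (290 − 373)² / 373 = 18.4692
χ² = 6.4809 + 0.3059 + 18.4692 = 25.256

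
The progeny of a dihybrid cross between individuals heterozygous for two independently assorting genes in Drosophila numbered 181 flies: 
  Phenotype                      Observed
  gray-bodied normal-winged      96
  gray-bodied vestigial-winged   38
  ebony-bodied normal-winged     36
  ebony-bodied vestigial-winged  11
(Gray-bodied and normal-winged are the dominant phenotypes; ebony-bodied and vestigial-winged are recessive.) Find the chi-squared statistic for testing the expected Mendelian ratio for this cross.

0.952

A dihybrid F₂ with independent assortment and complete dominance at both loci gives a 9:3:3:1 phenotypic ratio.
The 9:3:3:1 ratio has 16 parts, so with N = 181 the expected counts are:
  gray-bodied normal-winged: 181 × 9/16 = 101.8125
  gray-bodied vestigial-winged: 181 × 3/16 = 33.9375
  ebony-bodied normal-winged: 181 × 3/16 = 33.9375
  ebony-bodied vestigial-winged: 181 × 1/16 = 11.3125
χ² = Σ (O − E)² / E
  gray-bodied normal-winged: (96 − 101.8125)² / 101.8125 = 0.3318
  gray-bodied vestigial-winged: (38 − 33.9375)² / 33.9375 = 0.4863
  ebony-bodied normal-winged: (36 − 33.9375)² / 33.9375 = 0.1253
  ebony-bodied vestigial-winged: (11 − 11.3125)² / 11.3125 = 0.0086
χ² = 0.3318 + 0.4863 + 0.1253 + 0.0086 = 0.952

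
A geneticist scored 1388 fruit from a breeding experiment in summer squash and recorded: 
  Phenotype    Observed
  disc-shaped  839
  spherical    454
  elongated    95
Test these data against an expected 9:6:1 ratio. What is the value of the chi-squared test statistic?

13.627

Under the 9:6:1 hypothesis (Σ ratio = 16, N = 1388):
  disc-shaped: 1388 × 9/16 = 780.75
  spherical: 1388 × 6/16 = 520.5
  elongated: 1388 × 1/16 = 86.75
χ² = Σ (O − E)² / E
  disc-shaped: (839 − 780.75)² / 780.75 = 4.3459
  spherical: (454 − 520.5)² / 520.5 = 8.4962
  elongated: (95 − 86.75)² / 86.75 = 0.7846
χ² = 4.3459 + 8.4962 + 0.7846 = 13.6267 ≈ 13.627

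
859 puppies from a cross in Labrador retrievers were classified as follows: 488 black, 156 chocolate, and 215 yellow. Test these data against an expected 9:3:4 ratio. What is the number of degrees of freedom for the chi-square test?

A goodness-of-fit test with 3 phenotype classes has df = 3 − 1 = 2.

2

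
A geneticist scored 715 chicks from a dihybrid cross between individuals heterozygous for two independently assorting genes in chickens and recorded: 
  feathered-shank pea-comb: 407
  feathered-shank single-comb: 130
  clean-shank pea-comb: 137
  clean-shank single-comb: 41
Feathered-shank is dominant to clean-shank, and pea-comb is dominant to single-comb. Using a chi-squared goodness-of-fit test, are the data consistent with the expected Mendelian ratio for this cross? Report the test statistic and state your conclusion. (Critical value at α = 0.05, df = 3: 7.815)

0.549; consistent

A dihybrid F₂ with independent assortment and complete dominance at both loci gives a 9:3:3:1 phenotypic ratio.
The 9:3:3:1 ratio has 16 parts, so with N = 715 the expected counts are:
  feathered-shank pea-comb: 715 × 9/16 = 402.1875
  feathered-shank single-comb: 715 × 3/16 = 134.0625
  clean-shank pea-comb: 715 × 3/16 = 134.0625
  clean-shank single-comb: 715 × 1/16 = 44.6875
χ² = Σ (O − E)² / E
  feathered-shank pea-comb: (407 − 402.1875)² / 402.1875 = 0.0576
  feathered-shank single-comb: (130 − 134.0625)² / 134.0625 = 0.1231
  clean-shank pea-comb: (137 − 134.0625)² / 134.0625 = 0.0644
  clean-shank single-comb: (41 − 44.6875)² / 44.6875 = 0.3043
χ² = 0.0576 + 0.1231 + 0.0644 + 0.3043 = 0.5494 ≈ 0.549
Degrees of freedom = 4 − 1 = 3; critical value at α = 0.05 is 7.815.
Since 0.549 < 7.815, we fail to reject the null hypothesis — the data are consistent with the 9:3:3:1 ratio.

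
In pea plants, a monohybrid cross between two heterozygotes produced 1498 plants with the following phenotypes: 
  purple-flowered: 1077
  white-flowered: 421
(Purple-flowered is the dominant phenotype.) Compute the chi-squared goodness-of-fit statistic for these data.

7.698

For a monohybrid cross between heterozygotes with complete dominance, the expected phenotypic ratio is 3:1.
Expected counts for N = 1498 under a 3:1 ratio (total parts = 4):
  purple-flowered: 1498 × 3/4 = 1123.5
  white-flowered: 1498 × 1/4 = 374.5
χ² = Σ (O − E)² / E
  purple-flowered: (1077 − 1123.5)² / 1123.5 = 1.9246
  white-flowered: (421 − 374.5)² / 374.5 = 5.7737
χ² = 1.9246 + 5.7737 = 7.6983 ≈ 7.698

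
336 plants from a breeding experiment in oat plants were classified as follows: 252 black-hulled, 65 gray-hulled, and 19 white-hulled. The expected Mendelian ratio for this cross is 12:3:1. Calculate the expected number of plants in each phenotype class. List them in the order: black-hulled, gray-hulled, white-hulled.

Total ratio parts = 16. Expected numbers out of 336:
  black-hulled: 336 × 12/16 = 252
  gray-hulled: 336 × 3/16 = 63
  white-hulled: 336 × 1/16 = 21

252, 63, 21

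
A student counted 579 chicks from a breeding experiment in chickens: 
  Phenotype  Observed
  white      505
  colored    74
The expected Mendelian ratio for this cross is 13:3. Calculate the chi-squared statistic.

13.543

Expected counts for N = 579 under a 13:3 ratio (total parts = 16):
  white: 579 × 13/16 = 470.4375
  colored: 579 × 3/16 = 108.5625
χ² = Σ (O − E)² / E
  white: (505 − 470.4375)² / 470.4375 = 2.5393
  colored: (74 − 108.5625)² / 108.5625 = 11.0035
χ² = 2.5393 + 11.0035 = 13.5428 ≈ 13.543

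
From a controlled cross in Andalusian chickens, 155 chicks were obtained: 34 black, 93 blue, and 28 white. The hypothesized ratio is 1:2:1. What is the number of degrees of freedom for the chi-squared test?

A goodness-of-fit test with 3 phenotype classes has df = 3 − 1 = 2.

2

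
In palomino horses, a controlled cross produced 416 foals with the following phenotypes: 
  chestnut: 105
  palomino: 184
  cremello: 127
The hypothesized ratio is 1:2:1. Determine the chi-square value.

7.865

Expected counts for N = 416 under a 1:2:1 ratio (total parts = 4):
  chestnut: 416 × 1/4 = 104
  palomino: 416 × 2/4 = 208
  cremello: 416 × 1/4 = 104
χ² = Σ (O − E)² / E
  chestnut: (105 − 104)² / 104 = 0.0096
  palomino: (184 − 208)² / 208 = 2.7692
  cremello: (127 − 104)² / 104 = 5.0865
χ² = 0.0096 + 2.7692 + 5.0865 = 7.8653 ≈ 7.865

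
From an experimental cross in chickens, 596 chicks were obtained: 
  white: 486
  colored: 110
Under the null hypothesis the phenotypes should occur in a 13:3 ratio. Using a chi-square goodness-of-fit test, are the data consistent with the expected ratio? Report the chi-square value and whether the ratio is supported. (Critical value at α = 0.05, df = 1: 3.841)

The 13:3 ratio has 16 parts, so with N = 596 the expected counts are:
  white: 596 × 13/16 = 484.25
  colored: 596 × 3/16 = 111.75
χ² = Σ (O − E)² / E
  white: (486 − 484.25)² / 484.25 = 0.0063
  colored: (110 − 111.75)² / 111.75 = 0.0274
χ² = 0.0063 + 0.0274 = 0.0337 ≈ 0.034
Degrees of freedom = 2 − 1 = 1; critical value at α = 0.05 is 3.841.
Since 0.034 < 3.841, we fail to reject the null hypothesis — the data are consistent with the 13:3 ratio.

0.034; consistent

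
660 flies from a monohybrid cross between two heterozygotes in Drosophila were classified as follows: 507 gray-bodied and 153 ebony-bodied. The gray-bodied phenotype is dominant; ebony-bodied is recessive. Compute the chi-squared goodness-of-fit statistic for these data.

1.164

For a monohybrid cross between heterozygotes with complete dominance, the expected phenotypic ratio is 3:1.
Under the 3:1 hypothesis (Σ ratio = 4, N = 660):
  gray-bodied: 660 × 3/4 = 495
  ebony-bodied: 660 × 1/4 = 165
χ² = Σ (O − E)² / E
  gray-bodied: (507 − 495)² / 495 = 0.2909
  ebony-bodied: (153 − 165)² / 165 = 0.8727
χ² = 0.2909 + 0.8727 = 1.1636 ≈ 1.164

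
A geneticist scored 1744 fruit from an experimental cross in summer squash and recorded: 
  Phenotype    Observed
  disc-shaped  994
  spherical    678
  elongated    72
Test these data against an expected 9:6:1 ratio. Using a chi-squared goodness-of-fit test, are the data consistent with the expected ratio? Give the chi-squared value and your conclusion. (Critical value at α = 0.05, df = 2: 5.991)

The 9:6:1 ratio has 16 parts, so with N = 1744 the expected counts are:
  disc-shaped: 1744 × 9/16 = 981
  spherical: 1744 × 6/16 = 654
  elongated: 1744 × 1/16 = 109
χ² = Σ (O − E)² / E
  disc-shaped: (994 − 981)² / 981 = 0.1723
  spherical: (678 − 654)² / 654 = 0.8807
  elongated: (72 − 109)² / 109 = 12.5596
χ² = 0.1723 + 0.8807 + 12.5596 = 13.6126 ≈ 13.613
Degrees of freedom = 3 − 1 = 2; critical value at α = 0.05 is 5.991.
Since 13.613 > 5.991, we reject the null hypothesis — the data do not fit the 9:6:1 ratio.

13.613; not consistent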